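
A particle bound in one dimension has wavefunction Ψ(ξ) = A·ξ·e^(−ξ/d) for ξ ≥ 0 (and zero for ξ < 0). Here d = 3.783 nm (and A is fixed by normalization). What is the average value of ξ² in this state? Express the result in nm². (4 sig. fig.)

⟨ξ^2⟩ ≈ 42.93 nm^2

⟨ξ²⟩ = ∫ ξ^2 |Ψ|² dξ over the full domain.
Using ∫₀^∞ ξⁿ e^(−αξ) dξ = n!/αⁿ⁺¹, since the A² factors cancel between numerator and denominator, ⟨ξ²⟩ = 3·d^2.
Putting d = 3.783 gives 42.933.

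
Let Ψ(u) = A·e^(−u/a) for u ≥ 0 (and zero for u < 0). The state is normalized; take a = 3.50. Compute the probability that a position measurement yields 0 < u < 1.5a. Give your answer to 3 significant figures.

The probability is P = ∫ |Ψ|² du over [0, 1.5a].
Since A² = 1/(a/2), this is the region integral divided by the full normalization integral.
Substituting t = u/a, A² and the length scale cancel in the ratio: P = ∫_{0}^{1.5} e^(-2·t) dt / ∫_{0}^{∞} e^(-2·t) dt.
With ∫ e^(-2·t) dt = -e^(-2·t)/2 + C, the region integral is 1/2 - e^(-3)/2 and the full one is 1/2.
Evaluating gives P = 0.9502.

P ≈ 0.950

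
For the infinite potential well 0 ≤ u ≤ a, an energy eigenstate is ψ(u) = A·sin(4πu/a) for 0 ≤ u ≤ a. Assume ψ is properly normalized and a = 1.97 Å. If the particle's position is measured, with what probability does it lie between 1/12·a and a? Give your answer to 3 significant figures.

|ψ|² is the probability density, so P = ∫_{1/12·a}^{a} |ψ|² du.
The normalization integral ∫|ψ|²du over the whole domain equals a/2·A², and A² cancels in the ratio.
Substituting t = u/a, A² and the length scale cancel in the ratio: P = ∫_{1/12}^{1} sin(4·π·t)^2 dt / ∫_{0}^{1} sin(4·π·t)^2 dt.
Using ∫ sin(4·π·t)^2 dt = t/2 - sin(4·π·t)·cos(4·π·t)/(8·π), the numerator is √(3)/(32·π) + 11/24 and the denominator is 1/2.
Evaluating gives P = √(3)/(16·π) + 11/12.

P ≈ 0.951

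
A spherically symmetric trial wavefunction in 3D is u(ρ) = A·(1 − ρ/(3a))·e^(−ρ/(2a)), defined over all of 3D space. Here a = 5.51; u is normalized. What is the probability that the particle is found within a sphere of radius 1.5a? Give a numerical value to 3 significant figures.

P ≈ 0.254

With dV = 4πρ²dρ, the probability is ∫|u|² dV over ρ ≤ 1.5a.
Normalization gives A² = 1/(8·π·a^3/3).
Substituting t = ρ/a, A², 4π and the length scale all cancel in the ratio: P = ∫_{0}^{1.5} t^2·(1 - t/3)^2·e^(-t) dt / ∫_{0}^{∞} t^2·(1 - t/3)^2·e^(-t) dt.
Using ∫ t^2·(1 - t/3)^2·e^(-t) dt = (-t^4 + 2·t^3 - 3·t^2 - 6·t - 6)·e^(-t)/9, the numerator is 2/3 - 107·e^(-3/2)/48 and the denominator is 2/3.
The region integral divided by the full integral gives P = 0.2539.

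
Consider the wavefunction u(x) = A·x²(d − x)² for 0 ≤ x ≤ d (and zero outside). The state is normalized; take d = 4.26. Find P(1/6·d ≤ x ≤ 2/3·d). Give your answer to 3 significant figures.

|u|² is the probability density, so P = ∫_{1/6·d}^{2/3·d} |u|² dx.
Since A² = 1/(d^9/630), this is the region integral divided by the full normalization integral.
Substituting t = x/d, A² and the length scale cancel in the ratio: P = ∫_{1/6}^{2/3} t^4·(1 - t)^4 dt / ∫_{0}^{1} t^4·(1 - t)^4 dt.
With ∫ t^4·(1 - t)^4 dt = t^5·(70·t^4 - 315·t^3 + 540·t^2 - 420·t + 126)/630 + C, the region integral is ≈ 0.0013432 and the full one is 1/630.
Evaluating gives P = 0.8462.

P ≈ 0.846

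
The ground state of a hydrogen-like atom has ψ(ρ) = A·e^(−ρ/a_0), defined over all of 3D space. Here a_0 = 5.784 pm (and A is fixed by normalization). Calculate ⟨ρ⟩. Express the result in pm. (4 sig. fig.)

⟨ρ⟩ ≈ 8.676 pm

By definition ⟨ρ⟩ = ∫ ρ |ψ(ρ)|² 4πρ² dρ.
Using ∫₀^∞ ρⁿ e^(−αρ) dρ = n!/αⁿ⁺¹, the ratio of the moment integral to the normalization integral gives ⟨ρ⟩ = 3·a_0/2.
Putting a_0 = 5.784 gives 8.6760.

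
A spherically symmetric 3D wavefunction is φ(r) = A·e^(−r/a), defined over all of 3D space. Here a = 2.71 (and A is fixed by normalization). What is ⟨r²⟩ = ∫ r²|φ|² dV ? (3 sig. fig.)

⟨r^2⟩ ≈ 22.0

The expectation value is the |φ|²-weighted average of r^2: ∫ r^2|φ|² 4πr² dr.
Evaluating both integrals, ⟨r²⟩ = 3·a^2.
Putting a = 2.71 gives 22.03.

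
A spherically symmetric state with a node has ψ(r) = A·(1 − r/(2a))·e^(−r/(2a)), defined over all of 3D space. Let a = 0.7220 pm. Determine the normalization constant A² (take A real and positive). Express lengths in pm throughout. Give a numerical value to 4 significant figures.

We need A² ∫|f|² 4πr² dr = 1, taking the integral from 0 to ∞.
The integral (without the A² prefactor) comes out to 8·π·a^3.
So A² = (8·π·a^3)^(−1).
Plugging in a = 0.7220 yields A = 0.32514.

A^2 ≈ 0.1057 pm^(-3)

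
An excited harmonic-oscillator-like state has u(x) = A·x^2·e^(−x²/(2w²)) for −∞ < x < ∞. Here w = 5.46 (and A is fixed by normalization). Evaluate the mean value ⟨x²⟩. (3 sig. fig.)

By definition ⟨x²⟩ = ∫ x^2 |u(x)|² dx.
Differentiating ∫e^(−αx²) dx = √(π/α) under α to get the higher moments, the ratio of the moment integral to the normalization integral gives ⟨x²⟩ = 5·w^2/2.
Putting w = 5.46 gives 74.53.

⟨x^2⟩ ≈ 74.5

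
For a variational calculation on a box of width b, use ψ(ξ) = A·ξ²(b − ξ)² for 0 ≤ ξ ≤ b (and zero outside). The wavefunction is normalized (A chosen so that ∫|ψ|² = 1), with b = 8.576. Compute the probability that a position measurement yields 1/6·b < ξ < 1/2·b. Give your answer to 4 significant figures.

The probability is P = ∫ |ψ|² dξ over [1/6·b, 1/2·b].
The normalization integral ∫|ψ|²dξ over the whole domain equals b^9/630·A², and A² cancels in the ratio.
Let u = ξ/b; then A² and the length scale cancel, so P = ∫_{1/6}^{1/2} u^4·(1 - u)^4 du ÷ ∫_{0}^{1} u^4·(1 - u)^4 du.
An antiderivative of u^4·(1 - u)^4 is u^5·(70·u^4 - 315·u^3 + 540·u^2 - 420·u + 126)/630; evaluating from 1/6 to 1/2 gives ≈ 0.000779444, while the full integral is 1/630.
Evaluating gives P = 0.49105.

P ≈ 0.4910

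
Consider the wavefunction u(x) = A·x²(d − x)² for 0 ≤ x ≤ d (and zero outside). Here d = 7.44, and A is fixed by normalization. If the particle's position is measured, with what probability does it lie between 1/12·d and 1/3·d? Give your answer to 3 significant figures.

P ≈ 0.144

The probability is P = ∫ |u|² dx over [1/12·d, 1/3·d].
The normalization integral ∫|u|²dx over the whole domain equals d^9/630·A², and A² cancels in the ratio.
Substituting t = x/d, A² and the length scale cancel in the ratio: P = ∫_{1/12}^{1/3} t^4·(1 - t)^4 dt / ∫_{0}^{1} t^4·(1 - t)^4 dt.
With ∫ t^4·(1 - t)^4 dt = t^5·(70·t^4 - 315·t^3 + 540·t^2 - 420·t + 126)/630 + C, the region integral is ≈ 0.00022931 and the full one is 1/630.
Taking the ratio, P = 0.1445.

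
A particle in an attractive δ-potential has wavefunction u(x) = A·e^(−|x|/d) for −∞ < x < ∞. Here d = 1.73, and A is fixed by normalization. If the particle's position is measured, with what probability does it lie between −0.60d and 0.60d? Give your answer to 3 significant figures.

|u|² is the probability density, so P = ∫_{−0.60d}^{0.60d} |u|² dx.
The normalization integral ∫|u|²dx over the whole domain equals d·A², and A² cancels in the ratio.
By symmetry take twice the x ≥ 0 contribution in numerator and denominator; the 2's cancel. In terms of t = x/d (A² and the length scale cancel between numerator and denominator), P = [∫_{0}^{0.60} e^(-2·t) dt] / [∫_{0}^{∞} e^(-2·t) dt].
With ∫ e^(-2·t) dt = -e^(-2·t)/2 + C, the region integral is 1/2 - e^(-6/5)/2 and the full one is 1/2.
This works out to P = 0.6988.

P ≈ 0.699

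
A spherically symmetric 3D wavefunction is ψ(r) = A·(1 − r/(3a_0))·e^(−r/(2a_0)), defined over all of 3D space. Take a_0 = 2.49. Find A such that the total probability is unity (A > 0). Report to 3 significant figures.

A ≈ 0.0879

The normalization condition is ∫|ψ|² 4πr² dr = 1 from 0 to ∞.
(Spherical symmetry: dV = 4πr² dr.)
Using ∫₀^∞ rⁿ e^(−αr) dr = n!/αⁿ⁺¹, with ψ = A·(1 − r/(3a_0))·e^(−r/(2a_0)), the integral evaluates to A²·[8·π·a_0^3/3].
So A² = (8·π·a_0^3/3)^(−1).
Plugging in a_0 = 2.49 yields A = 0.08793.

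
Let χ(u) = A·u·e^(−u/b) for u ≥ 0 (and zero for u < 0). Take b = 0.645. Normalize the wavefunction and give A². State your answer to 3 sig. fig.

A^2 ≈ 14.9

We need A² ∫|f|² du = 1, taking the integral from 0 to ∞.
Using ∫₀^∞ uⁿ e^(−αu) du = n!/αⁿ⁺¹, the integral (without the A² prefactor) comes out to b^3/4.
So A² = (b^3/4)^(−1).
Plugging in b = 0.645 yields A = 3.861.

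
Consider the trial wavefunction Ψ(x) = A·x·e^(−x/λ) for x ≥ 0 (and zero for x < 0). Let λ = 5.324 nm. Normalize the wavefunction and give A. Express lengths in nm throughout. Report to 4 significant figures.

A ≈ 0.1628 nm^(-3/2)

Normalization requires ∫|Ψ|² dx = 1, integrated from 0 to ∞.
∫|Ψ|² dx = A²·(λ^3/4).
Plugging in λ = 5.324 yields A = 0.16281.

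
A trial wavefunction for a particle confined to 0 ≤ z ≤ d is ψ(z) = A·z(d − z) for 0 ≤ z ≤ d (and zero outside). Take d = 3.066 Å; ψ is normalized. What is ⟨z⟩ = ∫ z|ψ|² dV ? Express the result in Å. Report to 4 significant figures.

The expectation value is the |ψ|²-weighted average of z: ∫ z|ψ|² dz.
Expanding the polynomial and integrating term by term, evaluating both integrals, ⟨z⟩ = d/2.
With d = 3.066, ⟨z⟩ = 1.5330.

⟨z⟩ ≈ 1.533 Å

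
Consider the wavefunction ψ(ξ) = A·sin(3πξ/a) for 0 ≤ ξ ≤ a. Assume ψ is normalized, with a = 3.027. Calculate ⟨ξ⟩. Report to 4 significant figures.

⟨ξ⟩ ≈ 1.514

By definition ⟨ξ⟩ = ∫ ξ |ψ(ξ)|² dξ.
Using sin²θ = (1 − cos 2θ)/2, the ratio of the moment integral to the normalization integral gives ⟨ξ⟩ = a/2.
Putting a = 3.027 gives 1.5135.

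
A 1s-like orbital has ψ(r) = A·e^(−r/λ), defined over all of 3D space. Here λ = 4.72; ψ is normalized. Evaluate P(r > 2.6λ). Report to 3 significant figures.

Integrate the radial probability density 4πr²|ψ|² over r > 2.6λ.
A² is fixed by ∫₀^∞ 4πr²|ψ|² dr = 1, i.e. A² = (π·λ^3)^(−1).
In terms of u = r/λ (A², 4π and the length scale all cancel between numerator and denominator), P = [∫_{2.6}^{∞} u^2·e^(-2·u) du] / [∫_{0}^{∞} u^2·e^(-2·u) du].
Using ∫ u^2·e^(-2·u) du = -(2·u^2 + 2·u + 1)·e^(-2·u)/4, the numerator is 493·e^(-26/5)/100 and the denominator is 1/4.
Taking the ratio yields P = 0.1088.

P ≈ 0.109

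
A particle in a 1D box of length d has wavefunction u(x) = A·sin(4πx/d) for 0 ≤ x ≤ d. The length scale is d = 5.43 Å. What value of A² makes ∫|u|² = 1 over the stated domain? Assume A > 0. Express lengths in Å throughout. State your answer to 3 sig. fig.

A^2 ≈ 0.368 Å^(-1)

The normalization condition is ∫|u|² dx = 1 from 0 to d.
The integral (without the A² prefactor) comes out to d/2.
Hence A² = 1/[d/2].
Substituting d = 5.43 gives A² = 0.3683, so A = 0.6069.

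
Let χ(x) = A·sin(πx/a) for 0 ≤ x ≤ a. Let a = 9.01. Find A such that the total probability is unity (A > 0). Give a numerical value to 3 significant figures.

A ≈ 0.471

We need A² ∫|f|² dx = 1, taking the integral from 0 to a.
Using sin²θ = (1 − cos 2θ)/2, carrying out the integral gives A² · a/2.
Setting this equal to 1 gives A² = 1/(a/2).
Substituting a = 9.01 gives A² = 0.2220, so A = 0.4711.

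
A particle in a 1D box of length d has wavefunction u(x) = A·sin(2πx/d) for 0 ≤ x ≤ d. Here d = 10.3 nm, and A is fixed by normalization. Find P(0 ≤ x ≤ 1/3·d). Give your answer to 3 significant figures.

The probability is P = ∫ |u|² dx over [0, 1/3·d].
Since A² = 1/(d/2), this is the region integral divided by the full normalization integral.
In terms of t = x/d (A² and the length scale cancel between numerator and denominator), P = [∫_{0}^{1/3} sin(2·π·t)^2 dt] / [∫_{0}^{1} sin(2·π·t)^2 dt].
An antiderivative of sin(2·π·t)^2 is t/2 - sin(4·π·t)/(8·π); evaluating from 0 to 1/3 gives √(3)/(16·π) + 1/6, while the full integral is 1/2.
Taking the ratio, P = (√(3)/8 + π/3)/π.

P ≈ 0.402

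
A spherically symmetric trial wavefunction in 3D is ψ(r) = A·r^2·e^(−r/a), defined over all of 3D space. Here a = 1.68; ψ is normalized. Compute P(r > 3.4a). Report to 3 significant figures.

With dV = 4πr²dr, the probability is ∫|ψ|² dV over r > 3.4a.
The full normalization integral is A²·[45·π·a^7/2] = 1, fixing A².
Let u = r/a; then A², 4π and the length scale all cancel, so P = ∫_{3.4}^{∞} u^6·e^(-2·u) du ÷ ∫_{0}^{∞} u^6·e^(-2·u) du.
Using ∫ u^6·e^(-2·u) du = -(4·u^6 + 12·u^5 + 30·u^4 + 60·u^3 + 90·u^2 + 90·u + 45)·e^(-2·u)/8, the numerator is ≈ 2.6995 and the denominator is 45/8.
Taking the ratio yields P = 0.4799.

P ≈ 0.480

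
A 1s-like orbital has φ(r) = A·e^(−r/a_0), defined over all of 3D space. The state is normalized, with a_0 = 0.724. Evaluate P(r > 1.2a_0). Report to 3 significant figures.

P = ∫ |φ|² 4πr² dr over r > 1.2a_0.
A² is fixed by ∫₀^∞ 4πr²|φ|² dr = 1, i.e. A² = (π·a_0^3)^(−1).
In terms of u = r/a_0 (A², 4π and the length scale all cancel between numerator and denominator), P = [∫_{1.2}^{∞} u^2·e^(-2·u) du] / [∫_{0}^{∞} u^2·e^(-2·u) du].
An antiderivative of u^2·e^(-2·u) is -(2·u^2 + 2·u + 1)·e^(-2·u)/4; evaluating from 1.2 to ∞ gives 157·e^(-12/5)/100, while the full integral is 1/4.
This evaluates to P = 0.5697.

P ≈ 0.570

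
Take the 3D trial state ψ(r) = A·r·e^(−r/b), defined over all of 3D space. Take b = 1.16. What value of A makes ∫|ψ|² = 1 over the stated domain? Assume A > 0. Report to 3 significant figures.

A ≈ 0.225

Require ∫ |ψ|² 4πr² dr = 1 over the whole domain.
In 3D with spherical symmetry the volume element is 4πr² dr.
With ψ = A·r·e^(−r/b), the integral evaluates to A²·[3·π·b^5].
Plugging in b = 1.16 yields A = 0.2248.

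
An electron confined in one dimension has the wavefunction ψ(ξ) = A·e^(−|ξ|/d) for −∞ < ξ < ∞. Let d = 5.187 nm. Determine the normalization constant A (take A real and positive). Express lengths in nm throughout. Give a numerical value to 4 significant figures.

A ≈ 0.4391 nm^(-1/2)

We need A² ∫|f|² dξ = 1, taking the integral from −∞ to ∞.
Carrying out the integral gives A² · d.
With d = 5.187: A² = 0.19279 and A = 0.43908.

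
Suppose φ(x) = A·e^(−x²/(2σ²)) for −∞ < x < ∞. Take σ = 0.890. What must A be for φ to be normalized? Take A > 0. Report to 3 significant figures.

A ≈ 0.796

We need A² ∫|f|² dx = 1, taking the integral from −∞ to ∞.
With ∫_{−∞}^{∞} x^(2m) e^(−αx²) dx = (2m−1)!!·√π / (2^m α^(m+1/2)), the integral (without the A² prefactor) comes out to √(π)·σ.
Setting this equal to 1 gives A² = 1/(√(π)·σ).
Substituting σ = 0.890 gives A² = 0.6339, so A = 0.7962.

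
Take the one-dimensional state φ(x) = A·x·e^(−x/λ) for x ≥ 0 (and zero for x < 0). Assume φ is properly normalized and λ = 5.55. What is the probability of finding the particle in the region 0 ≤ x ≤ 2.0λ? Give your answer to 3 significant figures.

P ≈ 0.762

P = ∫_{0}^{2.0λ} |φ(x)|² dx.
With A² fixed by ∫|φ|² = 1, i.e. A² = (λ^3/4)^(−1), substitute and integrate.
Substituting u = x/λ, A² and the length scale cancel in the ratio: P = ∫_{0}^{2.0} u^2·e^(-2·u) du / ∫_{0}^{∞} u^2·e^(-2·u) du.
With ∫ u^2·e^(-2·u) du = -(2·u^2 + 2·u + 1)·e^(-2·u)/4 + C, the region integral is 1/4 - 13·e^(-4)/4 and the full one is 1/4.
Taking the ratio, P = 0.7619.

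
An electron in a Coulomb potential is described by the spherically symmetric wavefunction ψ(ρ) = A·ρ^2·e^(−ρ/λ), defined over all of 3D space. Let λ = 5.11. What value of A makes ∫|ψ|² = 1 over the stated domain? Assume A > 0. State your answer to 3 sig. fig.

A ≈ 0.000394

The normalization condition is ∫|ψ|² 4πρ² dρ = 1 from 0 to ∞.
Carrying out the integral gives A² · 45·π·λ^7/2.
Substituting λ = 5.11 gives A² = 1.555E-7, so A = 0.0003943.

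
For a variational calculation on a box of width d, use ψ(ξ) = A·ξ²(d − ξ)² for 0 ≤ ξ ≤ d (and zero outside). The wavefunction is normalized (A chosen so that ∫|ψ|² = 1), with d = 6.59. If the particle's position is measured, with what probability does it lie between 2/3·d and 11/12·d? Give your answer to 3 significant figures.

P ≈ 0.144

P = ∫_{2/3·d}^{11/12·d} |ψ(ξ)|² dξ.
The normalization integral ∫|ψ|²dξ over the whole domain equals d^9/630·A², and A² cancels in the ratio.
Substituting u = ξ/d, A² and the length scale cancel in the ratio: P = ∫_{2/3}^{11/12} u^4·(1 - u)^4 du / ∫_{0}^{1} u^4·(1 - u)^4 du.
An antiderivative of u^4·(1 - u)^4 is u^5·(70·u^4 - 315·u^3 + 540·u^2 - 420·u + 126)/630; evaluating from 2/3 to 11/12 gives ≈ 0.00022931, while the full integral is 1/630.
This works out to P = 0.1445.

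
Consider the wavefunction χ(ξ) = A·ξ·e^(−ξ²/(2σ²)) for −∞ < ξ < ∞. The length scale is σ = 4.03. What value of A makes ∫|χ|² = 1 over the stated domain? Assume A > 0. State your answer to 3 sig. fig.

A ≈ 0.131

The normalization condition is ∫|χ|² dξ = 1 from −∞ to ∞.
The integral (without the A² prefactor) comes out to √(π)·σ^3/2.
Setting this equal to 1 gives A² = 1/(√(π)·σ^3/2).
Substituting σ = 4.03 gives A² = 0.01724, so A = 0.1313.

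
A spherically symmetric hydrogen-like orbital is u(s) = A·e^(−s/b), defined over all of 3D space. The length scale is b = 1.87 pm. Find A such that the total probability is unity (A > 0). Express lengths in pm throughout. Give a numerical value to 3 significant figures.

Normalization requires ∫|u|² 4πs² ds = 1, integrated from 0 to ∞.
(Spherical symmetry: dV = 4πs² ds.)
∫|u|² 4πs² ds = A²·(π·b^3).
Plugging in b = 1.87 yields A = 0.2206.

A ≈ 0.221 pm^(-3/2)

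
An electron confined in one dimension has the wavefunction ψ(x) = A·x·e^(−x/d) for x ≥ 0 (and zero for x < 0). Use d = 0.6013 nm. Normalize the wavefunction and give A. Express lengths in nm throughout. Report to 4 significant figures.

Require ∫ |ψ|² dx = 1 over the whole domain.
Using ∫₀^∞ xⁿ e^(−αx) dx = n!/αⁿ⁺¹, the integral (without the A² prefactor) comes out to d^3/4.
Hence A² = 1/[d^3/4].
Substituting d = 0.6013 gives A² = 18.399, so A = 4.2894.

A ≈ 4.289 nm^(-3/2)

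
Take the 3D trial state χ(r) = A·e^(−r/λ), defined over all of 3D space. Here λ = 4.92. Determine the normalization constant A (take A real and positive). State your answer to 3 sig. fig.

A ≈ 0.0517

Require ∫ |χ|² 4πr² dr = 1 over the whole domain.
The angular integral contributes 4π, leaving ∫₀^∞ r²|χ|² dr.
Carrying out the integral gives A² · π·λ^3.
So A² = (π·λ^3)^(−1).
Plugging in λ = 4.92 yields A = 0.05170.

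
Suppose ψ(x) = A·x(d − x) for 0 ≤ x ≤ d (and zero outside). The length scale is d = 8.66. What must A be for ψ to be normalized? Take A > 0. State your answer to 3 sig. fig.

Normalization requires ∫|ψ|² dx = 1, integrated from 0 to d.
Expanding the polynomial and integrating term by term, ∫|ψ|² dx = A²·(d^5/30).
Hence A² = 1/[d^5/30].
Plugging in d = 8.66 yields A = 0.02482.

A ≈ 0.0248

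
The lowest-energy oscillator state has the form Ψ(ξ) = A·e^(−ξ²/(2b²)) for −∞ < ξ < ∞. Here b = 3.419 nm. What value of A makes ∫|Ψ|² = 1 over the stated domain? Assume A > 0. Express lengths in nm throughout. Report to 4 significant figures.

A ≈ 0.4062 nm^(-1/2)

We need A² ∫|f|² dξ = 1, taking the integral from −∞ to ∞.
Differentiating ∫e^(−αξ²) dξ = √(π/α) under α to get the higher moments, carrying out the integral gives A² · √(π)·b.
Setting this equal to 1 gives A² = 1/(√(π)·b).
Substituting b = 3.419 gives A² = 0.16502, so A = 0.40622.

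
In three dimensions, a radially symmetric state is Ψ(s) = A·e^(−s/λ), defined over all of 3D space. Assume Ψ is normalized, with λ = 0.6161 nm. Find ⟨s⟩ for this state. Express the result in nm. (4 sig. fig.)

⟨s⟩ ≈ 0.9242 nm

⟨s⟩ = ∫ s |Ψ|² 4πs² ds over the full domain.
Since the A² factors cancel between numerator and denominator, ⟨s⟩ = 3·λ/2.
Putting λ = 0.6161 gives 0.92415.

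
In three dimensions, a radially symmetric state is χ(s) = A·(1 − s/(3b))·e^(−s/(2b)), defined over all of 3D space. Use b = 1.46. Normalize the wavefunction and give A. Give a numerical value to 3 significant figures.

The normalization condition is ∫|χ|² 4πs² ds = 1 from 0 to ∞.
In 3D with spherical symmetry the volume element is 4πs² ds.
With ∫₀^∞ s^4 e^(−αs) ds = 4!/α^5, the integral (without the A² prefactor) comes out to 8·π·b^3/3.
Setting this equal to 1 gives A² = 1/(8·π·b^3/3).
Plugging in b = 1.46 yields A = 0.1958.

A ≈ 0.196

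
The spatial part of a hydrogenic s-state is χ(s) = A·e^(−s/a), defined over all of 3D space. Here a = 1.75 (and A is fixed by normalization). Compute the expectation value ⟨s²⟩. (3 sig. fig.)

⟨s²⟩ = ∫ s^2 |χ|² 4πs² ds over the full domain.
Evaluating both integrals, ⟨s²⟩ = 3·a^2.
Putting a = 1.75 gives 9.188.

⟨s^2⟩ ≈ 9.19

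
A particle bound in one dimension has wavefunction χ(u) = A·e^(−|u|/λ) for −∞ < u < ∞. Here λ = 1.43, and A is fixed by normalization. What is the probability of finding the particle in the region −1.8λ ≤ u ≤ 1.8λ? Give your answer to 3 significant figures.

P ≈ 0.973

P = ∫_{−1.8λ}^{1.8λ} |χ(u)|² du.
Since A² = 1/(λ), this is the region integral divided by the full normalization integral.
By symmetry take twice the u ≥ 0 contribution in numerator and denominator; the 2's cancel. In terms of t = u/λ (A² and the length scale cancel between numerator and denominator), P = [∫_{0}^{1.8} e^(-2·t) dt] / [∫_{0}^{∞} e^(-2·t) dt].
An antiderivative of e^(-2·t) is -e^(-2·t)/2; evaluating from 0 to 1.8 gives 1/2 - e^(-18/5)/2, while the full integral is 1/2.
This works out to P = 0.9727.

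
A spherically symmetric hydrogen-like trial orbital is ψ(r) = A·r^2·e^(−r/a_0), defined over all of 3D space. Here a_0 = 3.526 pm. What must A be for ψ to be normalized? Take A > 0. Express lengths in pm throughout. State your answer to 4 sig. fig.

Normalization requires ∫|ψ|² 4πr² dr = 1, integrated from 0 to ∞.
Using ∫₀^∞ rⁿ e^(−αr) dr = n!/αⁿ⁺¹, with ψ = A·r^2·e^(−r/a_0), the integral evaluates to A²·[45·π·a_0^7/2].
Substituting a_0 = 3.526 gives A² = 0.0000020878, so A = 0.0014449.

A ≈ 0.001445 pm^(-7/2)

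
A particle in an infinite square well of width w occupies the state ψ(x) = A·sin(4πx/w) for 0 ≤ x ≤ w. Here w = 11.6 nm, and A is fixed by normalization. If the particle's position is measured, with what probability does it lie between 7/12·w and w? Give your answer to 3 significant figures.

P ≈ 0.451

|ψ|² is the probability density, so P = ∫_{7/12·w}^{w} |ψ|² dx.
The normalization integral ∫|ψ|²dx over the whole domain equals w/2·A², and A² cancels in the ratio.
Substituting u = x/w, A² and the length scale cancel in the ratio: P = ∫_{7/12}^{1} sin(4·π·u)^2 du / ∫_{0}^{1} sin(4·π·u)^2 du.
With ∫ sin(4·π·u)^2 du = u/2 - sin(4·π·u)·cos(4·π·u)/(8·π) + C, the region integral is √(3)/(32·π) + 5/24 and the full one is 1/2.
The result is P = √(3)/(16·π) + 5/12.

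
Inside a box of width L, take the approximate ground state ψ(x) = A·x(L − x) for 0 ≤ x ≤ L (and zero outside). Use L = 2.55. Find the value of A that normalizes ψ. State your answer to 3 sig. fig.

We need A² ∫|f|² dx = 1, taking the integral from 0 to L.
The integral (without the A² prefactor) comes out to L^5/30.
Substituting L = 2.55 gives A² = 0.2782, so A = 0.5275.

A ≈ 0.527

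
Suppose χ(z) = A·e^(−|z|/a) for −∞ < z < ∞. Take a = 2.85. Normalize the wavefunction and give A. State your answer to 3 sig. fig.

Require ∫ |χ|² dz = 1 over the whole domain.
Recall ∫₀^∞ z^m e^(−z/β) dz = m!·β^(m+1), with χ = A·e^(−|z|/a), the integral evaluates to A²·[a].
Setting this equal to 1 gives A² = 1/(a).
Substituting a = 2.85 gives A² = 0.3509, so A = 0.5923.

A ≈ 0.592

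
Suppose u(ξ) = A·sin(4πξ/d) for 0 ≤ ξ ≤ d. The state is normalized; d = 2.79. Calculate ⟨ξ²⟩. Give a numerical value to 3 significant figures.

The expectation value is the |u|²-weighted average of ξ^2: ∫ ξ^2|u|² dξ.
Using sin²θ = (1 − cos 2θ)/2, evaluating both integrals, ⟨ξ²⟩ = -d^2/(32·π^2) + d^2/3.
Putting d = 2.79 gives 2.570.

⟨ξ^2⟩ ≈ 2.57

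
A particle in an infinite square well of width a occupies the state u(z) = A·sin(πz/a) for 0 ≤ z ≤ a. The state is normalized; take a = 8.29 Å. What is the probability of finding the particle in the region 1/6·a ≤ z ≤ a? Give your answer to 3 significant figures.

|u|² is the probability density, so P = ∫_{1/6·a}^{a} |u|² dz.
The normalization integral ∫|u|²dz over the whole domain equals a/2·A², and A² cancels in the ratio.
Substituting t = z/a, A² and the length scale cancel in the ratio: P = ∫_{1/6}^{1} sin(π·t)^2 dt / ∫_{0}^{1} sin(π·t)^2 dt.
An antiderivative of sin(π·t)^2 is t/2 - sin(2·π·t)/(4·π); evaluating from 1/6 to 1 gives √(3)/(8·π) + 5/12, while the full integral is 1/2.
Taking the ratio, P = √(3)/(4·π) + 5/6.

P ≈ 0.971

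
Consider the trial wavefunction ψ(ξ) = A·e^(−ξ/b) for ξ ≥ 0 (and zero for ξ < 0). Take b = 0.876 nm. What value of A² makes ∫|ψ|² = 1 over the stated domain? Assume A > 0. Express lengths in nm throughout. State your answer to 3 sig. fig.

Require ∫ |ψ|² dξ = 1 over the whole domain.
With ∫₀^∞ ξ^0 e^(−αξ) dξ = 0!/α^1, ∫|ψ|² dξ = A²·(b/2).
Hence A² = 1/[b/2].
Substituting b = 0.876 gives A² = 2.283, so A = 1.511.

A^2 ≈ 2.28 nm^(-1)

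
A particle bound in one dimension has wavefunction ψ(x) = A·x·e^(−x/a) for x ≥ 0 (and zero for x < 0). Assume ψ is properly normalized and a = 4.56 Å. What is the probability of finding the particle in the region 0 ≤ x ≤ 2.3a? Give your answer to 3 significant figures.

P ≈ 0.837

|ψ|² is the probability density, so P = ∫_{0}^{2.3a} |ψ|² dx.
The normalization integral ∫|ψ|²dx over the whole domain equals a^3/4·A², and A² cancels in the ratio.
In terms of u = x/a (A² and the length scale cancel between numerator and denominator), P = [∫_{0}^{2.3} u^2·e^(-2·u) du] / [∫_{0}^{∞} u^2·e^(-2·u) du].
An antiderivative of u^2·e^(-2·u) is -(2·u^2 + 2·u + 1)·e^(-2·u)/4; evaluating from 0 to 2.3 gives 1/4 - 809·e^(-23/5)/200, while the full integral is 1/4.
This works out to P = 0.8374.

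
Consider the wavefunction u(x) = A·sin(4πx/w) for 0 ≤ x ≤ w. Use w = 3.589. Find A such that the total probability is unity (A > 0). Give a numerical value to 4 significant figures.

Normalization requires ∫|u|² dx = 1, integrated from 0 to w.
Carrying out the integral gives A² · w/2.
Hence A² = 1/[w/2].
Plugging in w = 3.589 yields A = 0.74650.

A ≈ 0.7465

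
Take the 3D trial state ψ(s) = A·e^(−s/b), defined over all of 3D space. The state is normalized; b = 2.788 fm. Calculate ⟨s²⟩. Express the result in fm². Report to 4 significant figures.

⟨s^2⟩ ≈ 23.32 fm^2

The expectation value is the |ψ|²-weighted average of s^2: ∫ s^2|ψ|² 4πs² ds.
Using ∫₀^∞ sⁿ e^(−αs) ds = n!/αⁿ⁺¹, evaluating both integrals, ⟨s²⟩ = 3·b^2.
Putting b = 2.788 gives 23.319.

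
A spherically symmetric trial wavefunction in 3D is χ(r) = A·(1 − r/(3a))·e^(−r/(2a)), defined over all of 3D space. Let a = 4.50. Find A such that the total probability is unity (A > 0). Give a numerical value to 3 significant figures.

A ≈ 0.0362

The normalization condition is ∫|χ|² 4πr² dr = 1 from 0 to ∞.
Using ∫₀^∞ rⁿ e^(−αr) dr = n!/αⁿ⁺¹, ∫|χ|² 4πr² dr = A²·(8·π·a^3/3).
Setting this equal to 1 gives A² = 1/(8·π·a^3/3).
With a = 4.50: A² = 0.001310 and A = 0.03619.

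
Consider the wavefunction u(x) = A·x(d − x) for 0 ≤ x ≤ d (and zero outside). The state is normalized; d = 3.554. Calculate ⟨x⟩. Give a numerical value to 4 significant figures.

By definition ⟨x⟩ = ∫ x |u(x)|² dx.
The ratio of the moment integral to the normalization integral gives ⟨x⟩ = d/2.
Putting d = 3.554 gives 1.7770.

⟨x⟩ ≈ 1.777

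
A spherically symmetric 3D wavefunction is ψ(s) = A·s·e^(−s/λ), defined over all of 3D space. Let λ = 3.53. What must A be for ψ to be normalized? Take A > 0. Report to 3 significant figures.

We need A² ∫|f|² 4πs² ds = 1, taking the integral from 0 to ∞.
In 3D with spherical symmetry the volume element is 4πs² ds.
Recall ∫₀^∞ s^m e^(−s/β) ds = m!·β^(m+1), ∫|ψ|² 4πs² ds = A²·(3·π·λ^5).
Setting this equal to 1 gives A² = 1/(3·π·λ^5).
With λ = 3.53: A² = 0.0001936 and A = 0.01391.

A ≈ 0.0139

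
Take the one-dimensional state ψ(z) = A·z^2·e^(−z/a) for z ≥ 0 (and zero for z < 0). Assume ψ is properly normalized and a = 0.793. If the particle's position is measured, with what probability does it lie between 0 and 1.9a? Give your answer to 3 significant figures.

P ≈ 0.332

P = ∫_{0}^{1.9a} |ψ(z)|² dz.
Since A² = 1/(3·a^5/4), this is the region integral divided by the full normalization integral.
Let u = z/a; then A² and the length scale cancel, so P = ∫_{0}^{1.9} u^4·e^(-2·u) du ÷ ∫_{0}^{∞} u^4·e^(-2·u) du.
With ∫ u^4·e^(-2·u) du = -(u^4/2 + u^3 + 3·u^2/2 + 3·u/2 + 3/4)·e^(-2·u) + C, the region integral is ≈ 0.24912 and the full one is 3/4.
Taking the ratio, P = 0.3322.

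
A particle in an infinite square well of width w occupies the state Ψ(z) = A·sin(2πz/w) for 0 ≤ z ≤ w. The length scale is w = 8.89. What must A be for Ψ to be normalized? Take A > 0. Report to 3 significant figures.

A ≈ 0.474

Require ∫ |Ψ|² dz = 1 over the whole domain.
Using sin²θ = (1 − cos 2θ)/2, the integral (without the A² prefactor) comes out to w/2.
Setting this equal to 1 gives A² = 1/(w/2).
Substituting w = 8.89 gives A² = 0.2250, so A = 0.4743.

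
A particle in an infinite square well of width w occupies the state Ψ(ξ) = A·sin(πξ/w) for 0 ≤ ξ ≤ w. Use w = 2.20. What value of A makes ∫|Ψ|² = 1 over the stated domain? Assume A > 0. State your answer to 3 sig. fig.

A ≈ 0.953

The normalization condition is ∫|Ψ|² dξ = 1 from 0 to w.
Carrying out the integral gives A² · w/2.
So A² = (w/2)^(−1).
Substituting w = 2.20 gives A² = 0.9091, so A = 0.9535.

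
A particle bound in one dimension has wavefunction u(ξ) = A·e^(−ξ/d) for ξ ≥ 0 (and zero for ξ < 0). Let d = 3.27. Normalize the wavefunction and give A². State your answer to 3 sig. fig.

We need A² ∫|f|² dξ = 1, taking the integral from 0 to ∞.
The integral (without the A² prefactor) comes out to d/2.
With d = 3.27: A² = 0.6116 and A = 0.7821.

A^2 ≈ 0.612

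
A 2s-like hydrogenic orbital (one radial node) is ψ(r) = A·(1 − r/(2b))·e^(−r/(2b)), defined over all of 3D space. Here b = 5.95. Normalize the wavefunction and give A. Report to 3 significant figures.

A ≈ 0.0137

Normalization requires ∫|ψ|² 4πr² dr = 1, integrated from 0 to ∞.
The angular integral contributes 4π, leaving ∫₀^∞ r²|ψ|² dr.
Carrying out the integral gives A² · 8·π·b^3.
Hence A² = 1/[8·π·b^3].
Plugging in b = 5.95 yields A = 0.01374.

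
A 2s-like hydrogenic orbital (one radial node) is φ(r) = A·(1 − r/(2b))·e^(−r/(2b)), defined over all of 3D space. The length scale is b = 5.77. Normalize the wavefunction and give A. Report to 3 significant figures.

A ≈ 0.0144

We need A² ∫|f|² 4πr² dr = 1, taking the integral from 0 to ∞.
∫|φ|² 4πr² dr = A²·(8·π·b^3).
Setting this equal to 1 gives A² = 1/(8·π·b^3).
With b = 5.77: A² = 0.0002071 and A = 0.01439.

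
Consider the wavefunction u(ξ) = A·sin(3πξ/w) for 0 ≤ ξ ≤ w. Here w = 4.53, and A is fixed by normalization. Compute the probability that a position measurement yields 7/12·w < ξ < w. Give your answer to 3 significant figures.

P ≈ 0.364

|u|² is the probability density, so P = ∫_{7/12·w}^{w} |u|² dξ.
Since A² = 1/(w/2), this is the region integral divided by the full normalization integral.
Substituting t = ξ/w, A² and the length scale cancel in the ratio: P = ∫_{7/12}^{1} sin(3·π·t)^2 dt / ∫_{0}^{1} sin(3·π·t)^2 dt.
With ∫ sin(3·π·t)^2 dt = t/2 - sin(6·π·t)/(12·π) + C, the region integral is 5/24 - 1/(12·π) and the full one is 1/2.
This works out to P = (-2 + 5·π)/(12·π).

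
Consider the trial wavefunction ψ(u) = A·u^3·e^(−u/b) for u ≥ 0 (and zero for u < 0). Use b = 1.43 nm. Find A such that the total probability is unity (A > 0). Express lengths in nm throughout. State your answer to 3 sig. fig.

Require ∫ |ψ|² du = 1 over the whole domain.
Recall ∫₀^∞ u^m e^(−u/β) du = m!·β^(m+1), with ψ = A·u^3·e^(−u/b), the integral evaluates to A²·[45·b^7/8].
Hence A² = 1/[45·b^7/8].
Plugging in b = 1.43 yields A = 0.1206.

A ≈ 0.121 nm^(-7/2)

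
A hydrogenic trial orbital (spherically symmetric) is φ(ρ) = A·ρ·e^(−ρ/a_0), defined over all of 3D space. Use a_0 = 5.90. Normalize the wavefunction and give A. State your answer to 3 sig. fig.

The normalization condition is ∫|φ|² 4πρ² dρ = 1 from 0 to ∞.
(Spherical symmetry: dV = 4πρ² dρ.)
Using ∫₀^∞ ρⁿ e^(−αρ) dρ = n!/αⁿ⁺¹, carrying out the integral gives A² · 3·π·a_0^5.
Hence A² = 1/[3·π·a_0^5].
Plugging in a_0 = 5.90 yields A = 0.003852.

A ≈ 0.00385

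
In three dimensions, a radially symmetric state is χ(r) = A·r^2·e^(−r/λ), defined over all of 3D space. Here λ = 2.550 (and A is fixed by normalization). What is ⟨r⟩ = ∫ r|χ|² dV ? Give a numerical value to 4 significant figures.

⟨r⟩ = ∫ r |χ|² 4πr² dr over the full domain.
Using ∫₀^∞ rⁿ e^(−αr) dr = n!/αⁿ⁺¹, since the A² factors cancel between numerator and denominator, ⟨r⟩ = 7·λ/2.
Putting λ = 2.550 gives 8.9250.

⟨r⟩ ≈ 8.925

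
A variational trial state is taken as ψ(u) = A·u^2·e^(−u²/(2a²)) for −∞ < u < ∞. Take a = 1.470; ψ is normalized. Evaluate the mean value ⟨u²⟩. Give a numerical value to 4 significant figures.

⟨u^2⟩ ≈ 5.402

⟨u²⟩ = ∫ u^2 |ψ|² du over the full domain.
Since the A² factors cancel between numerator and denominator, ⟨u²⟩ = 5·a^2/2.
Putting a = 1.470 gives 5.4023.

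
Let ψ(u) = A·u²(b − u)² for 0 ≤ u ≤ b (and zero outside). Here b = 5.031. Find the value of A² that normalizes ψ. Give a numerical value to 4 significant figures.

A^2 ≈ 0.0003051

We need A² ∫|f|² du = 1, taking the integral from 0 to b.
With ψ = A·u²(b − u)², the integral evaluates to A²·[b^9/630].
Setting this equal to 1 gives A² = 1/(b^9/630).
With b = 5.031: A² = 0.00030511 and A = 0.017467.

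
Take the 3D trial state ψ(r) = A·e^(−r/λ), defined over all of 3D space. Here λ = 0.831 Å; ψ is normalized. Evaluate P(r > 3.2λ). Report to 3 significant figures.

P = ∫ |ψ|² 4πr² dr over r > 3.2λ.
Normalization gives A² = 1/(π·λ^3).
Substituting u = r/λ, A², 4π and the length scale all cancel in the ratio: P = ∫_{3.2}^{∞} u^2·e^(-2·u) du / ∫_{0}^{∞} u^2·e^(-2·u) du.
With ∫ u^2·e^(-2·u) du = -(2·u^2 + 2·u + 1)·e^(-2·u)/4 + C, the region integral is 697·e^(-32/5)/100 and the full one is 1/4.
The region integral divided by the full integral gives P = 0.04632.

P ≈ 0.0463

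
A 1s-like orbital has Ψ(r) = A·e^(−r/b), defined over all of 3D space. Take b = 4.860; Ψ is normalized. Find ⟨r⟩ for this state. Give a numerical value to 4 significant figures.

⟨r⟩ = ∫ r |Ψ|² 4πr² dr over the full domain.
Recall ∫₀^∞ r^m e^(−r/β) dr = m!·β^(m+1), evaluating both integrals, ⟨r⟩ = 3·b/2.
Putting b = 4.860 gives 7.2900.

⟨r⟩ ≈ 7.290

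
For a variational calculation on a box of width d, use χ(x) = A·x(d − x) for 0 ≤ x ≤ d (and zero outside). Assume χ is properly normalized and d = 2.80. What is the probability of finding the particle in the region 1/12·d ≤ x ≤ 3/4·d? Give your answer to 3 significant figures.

P = ∫_{1/12·d}^{3/4·d} |χ(x)|² dx.
Since A² = 1/(d^5/30), this is the region integral divided by the full normalization integral.
Substituting u = x/d, A² and the length scale cancel in the ratio: P = ∫_{1/12}^{3/4} u^2·(1 - u)^2 du / ∫_{0}^{1} u^2·(1 - u)^2 du.
Using ∫ u^2·(1 - u)^2 du = u^3·(6·u^2 - 15·u + 10)/30, the numerator is ≈ 0.029713 and the denominator is 1/30.
Taking the ratio, P = 4621/5184.

P ≈ 0.891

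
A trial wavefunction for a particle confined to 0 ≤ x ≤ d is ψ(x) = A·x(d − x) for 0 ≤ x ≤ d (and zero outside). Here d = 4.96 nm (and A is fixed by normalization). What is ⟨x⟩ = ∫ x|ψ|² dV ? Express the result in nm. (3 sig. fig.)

⟨x⟩ = ∫ x |ψ|² dx over the full domain.
The ratio of the moment integral to the normalization integral gives ⟨x⟩ = d/2.
With d = 4.96, ⟨x⟩ = 2.480.

⟨x⟩ ≈ 2.48 nm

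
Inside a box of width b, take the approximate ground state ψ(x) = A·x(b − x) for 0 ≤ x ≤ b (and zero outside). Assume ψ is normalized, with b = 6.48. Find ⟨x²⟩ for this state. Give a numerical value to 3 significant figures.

⟨x^2⟩ ≈ 12.0

By definition ⟨x²⟩ = ∫ x^2 |ψ(x)|² dx.
Expanding the polynomial and integrating term by term, the ratio of the moment integral to the normalization integral gives ⟨x²⟩ = 2·b^2/7.
With b = 6.48, ⟨x^2⟩ = 12.00.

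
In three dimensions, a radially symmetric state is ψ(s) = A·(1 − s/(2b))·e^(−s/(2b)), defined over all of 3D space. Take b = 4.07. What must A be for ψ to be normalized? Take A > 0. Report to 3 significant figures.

The normalization condition is ∫|ψ|² 4πs² ds = 1 from 0 to ∞.
In 3D with spherical symmetry the volume element is 4πs² ds.
Carrying out the integral gives A² · 8·π·b^3.
Setting this equal to 1 gives A² = 1/(8·π·b^3).
Plugging in b = 4.07 yields A = 0.02429.

A ≈ 0.0243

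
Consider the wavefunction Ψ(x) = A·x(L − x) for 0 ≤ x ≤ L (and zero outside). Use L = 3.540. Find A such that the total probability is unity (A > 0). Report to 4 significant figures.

A ≈ 0.2323

The normalization condition is ∫|Ψ|² dx = 1 from 0 to L.
Carrying out the integral gives A² · L^5/30.
Setting this equal to 1 gives A² = 1/(L^5/30).
Substituting L = 3.540 gives A² = 0.053964, so A = 0.23230.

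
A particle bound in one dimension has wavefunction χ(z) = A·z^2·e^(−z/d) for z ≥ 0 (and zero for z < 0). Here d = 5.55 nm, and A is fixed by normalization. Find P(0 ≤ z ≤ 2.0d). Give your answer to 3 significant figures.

P ≈ 0.371

|χ|² is the probability density, so P = ∫_{0}^{2.0d} |χ|² dz.
Since A² = 1/(3·d^5/4), this is the region integral divided by the full normalization integral.
Substituting u = z/d, A² and the length scale cancel in the ratio: P = ∫_{0}^{2.0} u^4·e^(-2·u) du / ∫_{0}^{∞} u^4·e^(-2·u) du.
Using ∫ u^4·e^(-2·u) du = -(u^4/2 + u^3 + 3·u^2/2 + 3·u/2 + 3/4)·e^(-2·u), the numerator is 3/4 - 103·e^(-4)/4 and the denominator is 3/4.
Evaluating gives P = 0.3712.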